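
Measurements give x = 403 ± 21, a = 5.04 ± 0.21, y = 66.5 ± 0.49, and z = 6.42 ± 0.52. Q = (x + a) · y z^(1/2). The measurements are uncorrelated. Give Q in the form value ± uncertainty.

68800 ± 4530

Let u = x + a = 408. δu = √(δx² + δa²) = √(441 + 0.0441) = 21.0, so δu/u = 0.0515.
Q is then a monomial in u, y, z:
δQ/Q = √((δu/u)² + (1·δy/y)² + (½·δz/z)²) = √(0.00265 + 5.43e-05 + 0.00164) = 0.0659
Q = 68800, so δQ = 0.0659 × 68800 = 4530.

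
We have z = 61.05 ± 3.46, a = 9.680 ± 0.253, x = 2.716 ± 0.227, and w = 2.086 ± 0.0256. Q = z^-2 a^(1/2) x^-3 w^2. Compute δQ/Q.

0.277

For a monomial Q ∝ z^-2, a^(1/2), x^-3, w^2, fractional errors add in quadrature:
  (-2·δz/z)² = (-2×0.0567)² = 0.0128;  (½·δa/a)² = (0.5×0.0261)² = 0.000171;  (-3·δx/x)² = (-3×0.0836)² = 0.0629;  (2·δw/w)² = (2×0.0123)² = 0.000602
δQ/Q = √(0.0765) = 0.277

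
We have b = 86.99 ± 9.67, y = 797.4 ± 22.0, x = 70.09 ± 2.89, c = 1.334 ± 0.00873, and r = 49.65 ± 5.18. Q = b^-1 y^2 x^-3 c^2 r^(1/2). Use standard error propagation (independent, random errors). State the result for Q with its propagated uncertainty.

For a monomial Q ∝ b^-1, y^2, x^-3, c^2, r^(1/2), fractional errors add in quadrature:
  (-1·δb/b)² = (-1×0.111)² = 0.0124;  (2·δy/y)² = (2×0.0276)² = 0.00304;  (-3·δx/x)² = (-3×0.0412)² = 0.0153;  (2·δc/c)² = (2×0.00654)² = 0.000171;  (½·δr/r)² = (0.5×0.104)² = 0.00272
δQ/Q = √(0.0336) = 0.183
Q = 0.2662, so δQ = 0.183 × 0.2662 = 0.0488.

0.2662 ± 0.0488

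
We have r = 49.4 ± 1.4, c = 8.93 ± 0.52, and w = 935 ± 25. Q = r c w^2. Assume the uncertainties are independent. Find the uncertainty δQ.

For a monomial Q ∝ r, c, w^2, fractional errors add in quadrature:
  (1·δr/r)² = (1×0.0283)² = 0.000803;  (1·δc/c)² = (1×0.0582)² = 0.00339;  (2·δw/w)² = (2×0.0267)² = 0.00286
δQ/Q = √(0.00705) = 0.0840
Q = 3.86e+08, so δQ = 0.0840 × 3.86e+08 = 3.24e+07.

3.24e+07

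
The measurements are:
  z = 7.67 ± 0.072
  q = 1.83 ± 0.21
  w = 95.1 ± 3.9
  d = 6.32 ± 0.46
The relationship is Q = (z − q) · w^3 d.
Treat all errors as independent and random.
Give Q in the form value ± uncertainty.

Let u = z − q = 5.84. δu = √(δz² + δq²) = √(0.00518 + 0.0441) = 0.222, so δu/u = 0.0380.
Q is then a monomial in u, w, d:
δQ/Q = √((δu/u)² + (3·δw/w)² + (1·δd/d)²) = √(0.00145 + 0.0151 + 0.00530) = 0.148
Q = 3.17e+07, so δQ = 0.148 × 3.17e+07 = 4.7e+06.

(3.17 ± 0.470) × 10^7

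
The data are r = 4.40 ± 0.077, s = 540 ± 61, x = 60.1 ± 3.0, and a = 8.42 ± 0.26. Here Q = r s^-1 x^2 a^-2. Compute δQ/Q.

For a monomial Q ∝ r, s^-1, x^2, a^-2, fractional errors add in quadrature:
  (1·δr/r)² = (1×0.0175)² = 0.000306;  (-1·δs/s)² = (-1×0.113)² = 0.0128;  (2·δx/x)² = (2×0.0499)² = 0.00997;  (-2·δa/a)² = (-2×0.0309)² = 0.00381
δQ/Q = √(0.0268) = 0.164

0.164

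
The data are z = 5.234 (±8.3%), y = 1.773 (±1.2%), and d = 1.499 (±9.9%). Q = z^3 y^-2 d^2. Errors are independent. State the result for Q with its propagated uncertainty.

102.5 ± 32.7

Products/powers → add relative errors in quadrature, weighted by exponent:
  (3·δz/z)² = (3×0.0830)² = 0.0620;  (-2·δy/y)² = (-2×0.0120)² = 0.000576;  (2·δd/d)² = (2×0.0990)² = 0.0392
δQ/Q = √(0.102) = 0.319
Q = 102.5, so δQ = 0.319 × 102.5 = 32.7.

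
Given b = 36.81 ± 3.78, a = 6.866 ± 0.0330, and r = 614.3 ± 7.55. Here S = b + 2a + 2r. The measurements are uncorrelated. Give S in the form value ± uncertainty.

Sums and differences: (δS)² = Σ (cᵢ δxᵢ)².
  (δb)² = 14.3;  (2·δa)² = 0.00436;  (2·δr)² = 228
δS = √(242) = 15.6
S = 1279.

1279 ± 15.6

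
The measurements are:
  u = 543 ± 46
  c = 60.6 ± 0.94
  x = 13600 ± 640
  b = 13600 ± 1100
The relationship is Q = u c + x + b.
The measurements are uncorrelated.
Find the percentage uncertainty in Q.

5.17%

Let p = u·c = 32900. δp/p = √((1·δu/u)² + (1·δc/c)²) = √(0.00718 + 0.000241) = 0.0861, so δp = 2830.
Q = p + x + b: δQ = √(δp² + δx² + δb²) = √(8.03e+06 + 4.1e+05 + 1.21e+06) = 3110
Q = 60100, so δQ/Q = 3110/60100 = 0.0517.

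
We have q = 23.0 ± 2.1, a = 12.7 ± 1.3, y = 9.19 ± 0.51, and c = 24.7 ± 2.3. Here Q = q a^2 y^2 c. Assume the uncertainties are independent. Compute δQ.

2.07e+06

For a monomial Q ∝ q, a^2, y^2, c, fractional errors add in quadrature:
  (1·δq/q)² = (1×0.0913)² = 0.00834;  (2·δa/a)² = (2×0.102)² = 0.0419;  (2·δy/y)² = (2×0.0555)² = 0.0123;  (1·δc/c)² = (1×0.0931)² = 0.00867
δQ/Q = √(0.0712) = 0.267
Q = 7.74e+06, so δQ = 0.267 × 7.74e+06 = 2.07e+06.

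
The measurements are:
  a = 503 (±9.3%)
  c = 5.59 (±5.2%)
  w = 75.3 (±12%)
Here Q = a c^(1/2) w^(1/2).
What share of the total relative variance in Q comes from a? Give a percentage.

66.9%

(δQ/Q)² = (1·δa/a)² + (½·δc/c)² + (½·δw/w)²
  a term: (1×0.0930)² = 0.00865
  c term: (0.5×0.0520)² = 0.000676
  w term: (0.5×0.120)² = 0.00360
Total = 0.0129. Share from a = 0.00865/0.0129 = 0.669.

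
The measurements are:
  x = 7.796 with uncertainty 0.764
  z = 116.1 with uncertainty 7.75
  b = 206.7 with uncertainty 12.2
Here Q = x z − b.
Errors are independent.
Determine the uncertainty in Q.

108

Let p = x·z = 905.1. δp/p = √((1·δx/x)² + (1·δz/z)²) = √(0.00960 + 0.00446) = 0.119, so δp = 107.
Q = p − b: δQ = √(δp² + δb²) = √(11500 + 149) = 108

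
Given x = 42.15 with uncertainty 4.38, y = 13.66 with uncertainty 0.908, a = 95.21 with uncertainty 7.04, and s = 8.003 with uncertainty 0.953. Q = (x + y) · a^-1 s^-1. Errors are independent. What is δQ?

0.0118

Let u = x + y = 55.81. δu = √(δx² + δy²) = √(19.2 + 0.824) = 4.47, so δu/u = 0.0801.
Q is then a monomial in u, a, s:
δQ/Q = √((δu/u)² + (-1·δa/a)² + (-1·δs/s)²) = √(0.00642 + 0.00547 + 0.0142) = 0.161
Q = 0.07324, so δQ = 0.161 × 0.07324 = 0.0118.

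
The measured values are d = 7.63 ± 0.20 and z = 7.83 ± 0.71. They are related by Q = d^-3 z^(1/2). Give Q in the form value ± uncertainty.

0.00630 ± 0.000572

Products/powers → add relative errors in quadrature, weighted by exponent:
  (-3·δd/d)² = (-3×0.0262)² = 0.00618;  (½·δz/z)² = (0.5×0.0907)² = 0.00206
δQ/Q = √(0.00824) = 0.0908
Q = 0.00630, so δQ = 0.0908 × 0.00630 = 0.000572.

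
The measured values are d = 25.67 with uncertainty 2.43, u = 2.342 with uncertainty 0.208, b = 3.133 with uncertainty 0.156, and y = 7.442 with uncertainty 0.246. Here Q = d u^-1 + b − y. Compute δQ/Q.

0.218

Let p = d·u^-1 = 10.96. δp/p = √((1·δd/d)² + (-1·δu/u)²) = √(0.00896 + 0.00789) = 0.130, so δp = 1.42.
Q = p + b − y: δQ = √(δp² + δb² + δy²) = √(2.02 + 0.0243 + 0.0605) = 1.45
Q = 6.652, so δQ/Q = 1.45/6.652 = 0.218.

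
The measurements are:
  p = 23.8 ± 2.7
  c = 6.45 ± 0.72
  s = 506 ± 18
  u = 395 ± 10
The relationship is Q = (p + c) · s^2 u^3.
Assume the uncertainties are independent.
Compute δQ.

6.64e+13

Let w = p + c = 30.2. δw = √(δp² + δc²) = √(7.29 + 0.518) = 2.79, so δw/w = 0.0924.
Q is then a monomial in w, s, u:
δQ/Q = √((δw/w)² + (2·δs/s)² + (3·δu/u)²) = √(0.00853 + 0.00506 + 0.00577) = 0.139
Q = 4.77e+14, so δQ = 0.139 × 4.77e+14 = 6.64e+13.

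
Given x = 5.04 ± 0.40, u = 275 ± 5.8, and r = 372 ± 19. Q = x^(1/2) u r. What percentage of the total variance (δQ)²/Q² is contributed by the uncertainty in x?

(δQ/Q)² = (½·δx/x)² + (1·δu/u)² + (1·δr/r)²
  x term: (0.5×0.0794)² = 0.00157
  u term: (1×0.0211)² = 0.000445
  r term: (1×0.0511)² = 0.00261
Total = 0.00463. Share from x = 0.00157/0.00463 = 0.340.

34.0%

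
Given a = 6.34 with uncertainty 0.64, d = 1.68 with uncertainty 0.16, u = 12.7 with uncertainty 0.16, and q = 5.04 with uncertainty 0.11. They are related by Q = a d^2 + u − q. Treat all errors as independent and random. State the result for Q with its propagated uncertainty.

25.6 ± 3.86

Let p = a·d^2 = 17.9. δp/p = √((1·δa/a)² + (2·δd/d)²) = √(0.0102 + 0.0363) = 0.216, so δp = 3.86.
Q = p + u − q: δQ = √(δp² + δu² + δq²) = √(14.9 + 0.0256 + 0.0121) = 3.86
Q = 25.6.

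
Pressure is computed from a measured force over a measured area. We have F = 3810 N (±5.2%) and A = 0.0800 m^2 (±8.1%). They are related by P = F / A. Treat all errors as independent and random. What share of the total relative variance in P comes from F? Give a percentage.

(δP/P)² = (1·δF/F)² + (-1·δA/A)²
  F term: (1×0.0520)² = 0.00270
  A term: (-1×0.0810)² = 0.00656
Total = 0.00927. Share from F = 0.00270/0.00927 = 0.292.

29.2%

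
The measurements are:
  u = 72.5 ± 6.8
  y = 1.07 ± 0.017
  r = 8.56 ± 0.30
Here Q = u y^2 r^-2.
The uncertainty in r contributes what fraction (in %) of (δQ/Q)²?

(δQ/Q)² = (1·δu/u)² + (2·δy/y)² + (-2·δr/r)²
  u term: (1×0.0938)² = 0.00880
  y term: (2×0.0159)² = 0.00101
  r term: (-2×0.0350)² = 0.00491
Total = 0.0147. Share from r = 0.00491/0.0147 = 0.334.

33.4%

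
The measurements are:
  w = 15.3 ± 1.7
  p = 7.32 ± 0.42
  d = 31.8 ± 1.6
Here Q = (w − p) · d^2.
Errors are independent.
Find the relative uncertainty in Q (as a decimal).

0.241

Let u = w − p = 7.98. δu = √(δw² + δp²) = √(2.89 + 0.176) = 1.75, so δu/u = 0.219.
Q is then a monomial in u, d:
δQ/Q = √((δu/u)² + (2·δd/d)²) = √(0.0482 + 0.0101) = 0.241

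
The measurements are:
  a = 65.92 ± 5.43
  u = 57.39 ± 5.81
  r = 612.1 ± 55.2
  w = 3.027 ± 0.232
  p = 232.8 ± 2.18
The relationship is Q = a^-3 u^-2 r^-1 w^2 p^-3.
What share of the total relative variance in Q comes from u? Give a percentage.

30.5%

(δQ/Q)² = (-3·δa/a)² + (-2·δu/u)² + (-1·δr/r)² + (2·δw/w)² + (-3·δp/p)²
  a term: (-3×0.0824)² = 0.0611
  u term: (-2×0.101)² = 0.0410
  r term: (-1×0.0902)² = 0.00813
  w term: (2×0.0766)² = 0.0235
  p term: (-3×0.00936)² = 0.000789
Total = 0.134. Share from u = 0.0410/0.134 = 0.305.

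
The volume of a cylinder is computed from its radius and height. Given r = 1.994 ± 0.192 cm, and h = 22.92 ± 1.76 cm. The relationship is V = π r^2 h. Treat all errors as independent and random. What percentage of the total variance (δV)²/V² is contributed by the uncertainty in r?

86.3%

(δV/V)² = (2·δr/r)² + (1·δh/h)²
  r term: (2×0.0963)² = 0.0371
  h term: (1×0.0768)² = 0.00590
Total = 0.0430. Share from r = 0.0371/0.0430 = 0.863.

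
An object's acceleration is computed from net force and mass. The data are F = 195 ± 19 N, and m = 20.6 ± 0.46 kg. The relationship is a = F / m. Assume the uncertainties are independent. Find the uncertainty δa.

Each factor contributes (exponent × relative error)² to (δa/a)²:
  (1·δF/F)² = (1×0.0974)² = 0.00949;  (-1·δm/m)² = (-1×0.0223)² = 0.000499
δa/a = √(0.00999) = 0.1000
a = 9.47 m/s^2, so δa = 0.1000 × 9.47 = 0.946 m/s^2.

0.946 m/s^2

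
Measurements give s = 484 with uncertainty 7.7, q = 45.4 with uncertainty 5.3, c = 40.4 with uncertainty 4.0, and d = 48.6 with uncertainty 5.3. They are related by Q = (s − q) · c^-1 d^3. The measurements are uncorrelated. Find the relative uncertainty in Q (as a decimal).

0.342

Let u = s − q = 439. δu = √(δs² + δq²) = √(59.3 + 28.1) = 9.35, so δu/u = 0.0213.
Q is then a monomial in u, c, d:
δQ/Q = √((δu/u)² + (-1·δc/c)² + (3·δd/d)²) = √(0.000454 + 0.00980 + 0.107) = 0.342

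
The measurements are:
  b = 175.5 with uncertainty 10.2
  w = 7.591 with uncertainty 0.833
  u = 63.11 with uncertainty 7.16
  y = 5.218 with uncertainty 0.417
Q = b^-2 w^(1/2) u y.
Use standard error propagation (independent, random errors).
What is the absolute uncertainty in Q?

0.00557

For a monomial Q ∝ b^-2, w^(1/2), u, y, fractional errors add in quadrature:
  (-2·δb/b)² = (-2×0.0581)² = 0.0135;  (½·δw/w)² = (0.5×0.110)² = 0.00301;  (1·δu/u)² = (1×0.113)² = 0.0129;  (1·δy/y)² = (1×0.0799)² = 0.00639
δQ/Q = √(0.0358) = 0.189
Q = 0.02946, so δQ = 0.189 × 0.02946 = 0.00557.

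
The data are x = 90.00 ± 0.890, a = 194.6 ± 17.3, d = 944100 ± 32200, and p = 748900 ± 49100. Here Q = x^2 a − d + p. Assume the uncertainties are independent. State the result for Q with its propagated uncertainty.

(1.381 ± 0.155) × 10^6

Let w = x^2·a = 1.576e+06. δw/w = √((2·δx/x)² + (1·δa/a)²) = √(0.000391 + 0.00790) = 0.0911, so δw = 1.44e+05.
Q = w − d + p: δQ = √(δw² + δd² + δp²) = √(2.06e+10 + 1.04e+09 + 2.41e+09) = 1.55e+05
Q = 1.381e+06.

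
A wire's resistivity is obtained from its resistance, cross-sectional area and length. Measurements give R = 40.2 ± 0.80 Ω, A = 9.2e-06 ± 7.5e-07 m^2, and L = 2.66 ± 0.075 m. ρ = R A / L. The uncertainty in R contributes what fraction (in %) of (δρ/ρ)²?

(δρ/ρ)² = (1·δR/R)² + (1·δA/A)² + (-1·δL/L)²
  R term: (1×0.0199)² = 0.000396
  A term: (1×0.0815)² = 0.00665
  L term: (-1×0.0282)² = 0.000795
Total = 0.00784. Share from R = 0.000396/0.00784 = 0.0505.

5.05%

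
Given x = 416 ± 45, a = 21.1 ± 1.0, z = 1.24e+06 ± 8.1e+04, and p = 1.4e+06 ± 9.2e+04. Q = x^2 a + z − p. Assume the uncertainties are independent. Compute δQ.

Let w = x^2·a = 3.65e+06. δw/w = √((2·δx/x)² + (1·δa/a)²) = √(0.0468 + 0.00225) = 0.221, so δw = 8.09e+05.
Q = w + z − p: δQ = √(δw² + δz² + δp²) = √(6.54e+11 + 6.56e+09 + 8.46e+09) = 8.18e+05

8.18e+05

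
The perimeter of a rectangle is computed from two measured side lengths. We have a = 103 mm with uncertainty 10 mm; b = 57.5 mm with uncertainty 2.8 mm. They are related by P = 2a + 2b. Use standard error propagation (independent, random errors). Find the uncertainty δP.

P is a linear combination, so absolute uncertainties add in quadrature:
  (2·δa)² = 400;  (2·δb)² = 31.4
δP = √(431) = 20.8 mm

20.8 mm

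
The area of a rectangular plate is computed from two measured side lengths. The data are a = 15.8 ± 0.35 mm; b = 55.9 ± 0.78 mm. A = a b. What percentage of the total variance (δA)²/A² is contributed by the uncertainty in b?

(δA/A)² = (1·δa/a)² + (1·δb/b)²
  a term: (1×0.0222)² = 0.000491
  b term: (1×0.0140)² = 0.000195
Total = 0.000685. Share from b = 0.000195/0.000685 = 0.284.

28.4%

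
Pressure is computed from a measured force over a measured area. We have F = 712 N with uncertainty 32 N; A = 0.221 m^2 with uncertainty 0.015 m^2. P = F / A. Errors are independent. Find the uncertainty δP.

262 Pa

Since P is a product/quotient, work with relative uncertainties:
  (1·δF/F)² = (1×0.0449)² = 0.00202;  (-1·δA/A)² = (-1×0.0679)² = 0.00461
δP/P = √(0.00663) = 0.0814
P = 3220 Pa, so δP = 0.0814 × 3220 = 262 Pa.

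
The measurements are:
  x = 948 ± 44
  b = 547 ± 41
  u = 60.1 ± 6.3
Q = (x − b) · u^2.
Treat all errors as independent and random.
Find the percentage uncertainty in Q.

Let w = x − b = 401. δw = √(δx² + δb²) = √(1940 + 1680) = 60.1, so δw/w = 0.150.
Q is then a monomial in w, u:
δQ/Q = √((δw/w)² + (2·δu/u)²) = √(0.0225 + 0.0440) = 0.258

25.8%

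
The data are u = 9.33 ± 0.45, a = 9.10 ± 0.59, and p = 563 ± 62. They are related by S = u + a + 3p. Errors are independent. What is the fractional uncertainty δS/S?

Sums and differences: (δS)² = Σ (cᵢ δxᵢ)².
  (δu)² = 0.203;  (δa)² = 0.348;  (3·δp)² = 34600
δS = √(34600) = 186
S = 1710, so δS/S = 186/1710 = 0.109.

0.109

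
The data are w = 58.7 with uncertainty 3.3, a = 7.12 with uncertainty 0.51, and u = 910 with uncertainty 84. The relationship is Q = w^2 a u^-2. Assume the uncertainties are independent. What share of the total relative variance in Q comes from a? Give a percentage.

9.89%

(δQ/Q)² = (2·δw/w)² + (1·δa/a)² + (-2·δu/u)²
  w term: (2×0.0562)² = 0.0126
  a term: (1×0.0716)² = 0.00513
  u term: (-2×0.0923)² = 0.0341
Total = 0.0519. Share from a = 0.00513/0.0519 = 0.0989.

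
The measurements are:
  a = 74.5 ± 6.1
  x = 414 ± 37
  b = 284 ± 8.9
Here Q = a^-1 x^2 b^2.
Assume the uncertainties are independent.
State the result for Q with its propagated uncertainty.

(1.86 ± 0.383) × 10^8

For a monomial Q ∝ a^-1, x^2, b^2, fractional errors add in quadrature:
  (-1·δa/a)² = (-1×0.0819)² = 0.00670;  (2·δx/x)² = (2×0.0894)² = 0.0319;  (2·δb/b)² = (2×0.0313)² = 0.00393
δQ/Q = √(0.0426) = 0.206
Q = 1.86e+08, so δQ = 0.206 × 1.86e+08 = 3.83e+07.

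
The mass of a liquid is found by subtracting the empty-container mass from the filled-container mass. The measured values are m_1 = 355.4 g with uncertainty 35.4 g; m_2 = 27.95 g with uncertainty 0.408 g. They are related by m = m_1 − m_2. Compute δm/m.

0.108

Sums and differences: (δm)² = Σ (cᵢ δxᵢ)².
  (δm_1)² = 1250;  (δm_2)² = 0.166
δm = √(1250) = 35.4 g
m = 327.4 g, so δm/m = 35.4/327.4 = 0.108.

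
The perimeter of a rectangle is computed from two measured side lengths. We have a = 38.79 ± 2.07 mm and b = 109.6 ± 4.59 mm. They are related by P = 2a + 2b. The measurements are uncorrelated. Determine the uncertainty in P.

10.1 mm

Absolute uncertainties add in quadrature for a linear combination:
  (2·δa)² = 17.1;  (2·δb)² = 84.3
δP = √(101) = 10.1 mm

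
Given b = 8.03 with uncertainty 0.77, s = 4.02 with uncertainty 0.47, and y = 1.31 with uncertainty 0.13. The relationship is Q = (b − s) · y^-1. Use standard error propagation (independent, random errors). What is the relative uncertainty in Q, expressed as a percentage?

24.6%

Let u = b − s = 4.01. δu = √(δb² + δs²) = √(0.593 + 0.221) = 0.902, so δu/u = 0.225.
Q is then a monomial in u, y:
δQ/Q = √((δu/u)² + (-1·δy/y)²) = √(0.0506 + 0.00985) = 0.246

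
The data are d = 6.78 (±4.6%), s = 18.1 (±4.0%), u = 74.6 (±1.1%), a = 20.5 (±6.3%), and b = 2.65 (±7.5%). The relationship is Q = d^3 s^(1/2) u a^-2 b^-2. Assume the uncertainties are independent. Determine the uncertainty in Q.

Each factor contributes (exponent × relative error)² to (δQ/Q)²:
  (3·δd/d)² = (3×0.0460)² = 0.0190;  (½·δs/s)² = (0.5×0.0400)² = 0.000400;  (1·δu/u)² = (1×0.0110)² = 0.000121;  (-2·δa/a)² = (-2×0.0630)² = 0.0159;  (-2·δb/b)² = (-2×0.0750)² = 0.0225
δQ/Q = √(0.0579) = 0.241
Q = 33.5, so δQ = 0.241 × 33.5 = 8.07.

8.07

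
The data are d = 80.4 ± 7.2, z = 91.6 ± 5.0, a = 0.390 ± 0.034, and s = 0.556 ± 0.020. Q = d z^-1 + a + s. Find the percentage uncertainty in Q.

Let p = d·z^-1 = 0.878. δp/p = √((1·δd/d)² + (-1·δz/z)²) = √(0.00802 + 0.00298) = 0.105, so δp = 0.0921.
Q = p + a + s: δQ = √(δp² + δa² + δs²) = √(0.00847 + 0.00116 + 0.000400) = 0.100
Q = 1.82, so δQ/Q = 0.100/1.82 = 0.0549.

5.49%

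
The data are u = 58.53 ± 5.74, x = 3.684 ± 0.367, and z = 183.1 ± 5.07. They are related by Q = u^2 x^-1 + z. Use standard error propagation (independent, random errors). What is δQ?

205

Let p = u^2·x^-1 = 929.9. δp/p = √((2·δu/u)² + (-1·δx/x)²) = √(0.0385 + 0.00992) = 0.220, so δp = 205.
Q = p + z: δQ = √(δp² + δz²) = √(41800 + 25.7) = 205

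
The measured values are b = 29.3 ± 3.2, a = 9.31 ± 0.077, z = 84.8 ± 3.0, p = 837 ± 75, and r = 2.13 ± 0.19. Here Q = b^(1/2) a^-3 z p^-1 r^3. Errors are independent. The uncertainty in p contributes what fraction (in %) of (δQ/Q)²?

(δQ/Q)² = (½·δb/b)² + (-3·δa/a)² + (1·δz/z)² + (-1·δp/p)² + (3·δr/r)²
  b term: (0.5×0.109)² = 0.00298
  a term: (-3×0.00827)² = 0.000616
  z term: (1×0.0354)² = 0.00125
  p term: (-1×0.0896)² = 0.00803
  r term: (3×0.0892)² = 0.0716
Total = 0.0845. Share from p = 0.00803/0.0845 = 0.0950.

9.50%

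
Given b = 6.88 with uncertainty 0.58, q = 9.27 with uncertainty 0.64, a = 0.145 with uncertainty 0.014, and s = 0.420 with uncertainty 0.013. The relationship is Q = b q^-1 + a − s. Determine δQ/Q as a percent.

17.8%

Let p = b·q^-1 = 0.742. δp/p = √((1·δb/b)² + (-1·δq/q)²) = √(0.00711 + 0.00477) = 0.109, so δp = 0.0809.
Q = p + a − s: δQ = √(δp² + δa² + δs²) = √(0.00654 + 0.000196 + 0.000169) = 0.0831
Q = 0.467, so δQ/Q = 0.0831/0.467 = 0.178.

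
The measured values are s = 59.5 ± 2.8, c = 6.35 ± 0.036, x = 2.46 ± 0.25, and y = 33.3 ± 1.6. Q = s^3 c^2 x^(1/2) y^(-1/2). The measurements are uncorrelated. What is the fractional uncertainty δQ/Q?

0.152

Q is a product of powers, so relative uncertainties combine in quadrature:
  (3·δs/s)² = (3×0.0471)² = 0.0199;  (2·δc/c)² = (2×0.00567)² = 0.000129;  (½·δx/x)² = (0.5×0.102)² = 0.00258;  (−½·δy/y)² = (-0.5×0.0480)² = 0.000577
δQ/Q = √(0.0232) = 0.152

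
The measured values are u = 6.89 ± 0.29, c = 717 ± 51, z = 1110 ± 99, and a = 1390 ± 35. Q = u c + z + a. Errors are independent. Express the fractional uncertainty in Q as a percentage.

5.67%

Let p = u·c = 4940. δp/p = √((1·δu/u)² + (1·δc/c)²) = √(0.00177 + 0.00506) = 0.0826, so δp = 408.
Q = p + z + a: δQ = √(δp² + δz² + δa²) = √(1.67e+05 + 9800 + 1220) = 422
Q = 7440, so δQ/Q = 422/7440 = 0.0567.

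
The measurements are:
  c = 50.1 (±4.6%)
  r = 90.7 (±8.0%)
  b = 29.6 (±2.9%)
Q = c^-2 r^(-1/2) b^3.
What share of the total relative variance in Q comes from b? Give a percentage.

42.9%

(δQ/Q)² = (-2·δc/c)² + (−½·δr/r)² + (3·δb/b)²
  c term: (-2×0.0460)² = 0.00846
  r term: (-0.5×0.0800)² = 0.00160
  b term: (3×0.0290)² = 0.00757
Total = 0.0176. Share from b = 0.00757/0.0176 = 0.429.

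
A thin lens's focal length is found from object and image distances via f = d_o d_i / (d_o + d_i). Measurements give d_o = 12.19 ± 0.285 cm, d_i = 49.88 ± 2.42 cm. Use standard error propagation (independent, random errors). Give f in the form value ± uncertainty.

∂f/∂d_o = (d_i/(d_o+d_i))² = 0.646;  ∂f/∂d_i = (d_o/(d_o+d_i))² = 0.0386
δf = √((∂f/∂d_o · δd_o)² + (∂f/∂d_i · δd_i)²) = √(0.0339 + 0.00871) = 0.206 cm
f = 9.796 cm.

9.796 ± 0.206 cm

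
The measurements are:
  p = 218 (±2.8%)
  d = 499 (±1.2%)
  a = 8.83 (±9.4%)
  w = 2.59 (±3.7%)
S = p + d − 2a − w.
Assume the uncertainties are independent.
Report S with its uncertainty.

Sums and differences: (δS)² = Σ (cᵢ δxᵢ)².
  (δp)² = 37.3;  (δd)² = 35.9;  (2·δa)² = 2.76;  (δw)² = 0.00918
δS = √(75.9) = 8.71
S = 697.

697 ± 8.71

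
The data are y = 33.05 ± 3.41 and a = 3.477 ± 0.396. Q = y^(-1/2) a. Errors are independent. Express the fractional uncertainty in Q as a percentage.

12.5%

For a monomial Q ∝ y^(-1/2), a, fractional errors add in quadrature:
  (−½·δy/y)² = (-0.5×0.103)² = 0.00266;  (1·δa/a)² = (1×0.114)² = 0.0130
δQ/Q = √(0.0156) = 0.125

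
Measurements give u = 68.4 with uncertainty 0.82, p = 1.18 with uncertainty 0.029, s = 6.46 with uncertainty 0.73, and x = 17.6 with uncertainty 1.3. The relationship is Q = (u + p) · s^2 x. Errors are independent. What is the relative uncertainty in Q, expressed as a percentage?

23.8%

Let w = u + p = 69.6. δw = √(δu² + δp²) = √(0.672 + 0.000841) = 0.821, so δw/w = 0.0118.
Q is then a monomial in w, s, x:
δQ/Q = √((δw/w)² + (2·δs/s)² + (1·δx/x)²) = √(0.000139 + 0.0511 + 0.00546) = 0.238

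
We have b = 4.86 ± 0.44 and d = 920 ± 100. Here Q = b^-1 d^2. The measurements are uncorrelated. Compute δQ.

41000

Relative error in a monomial: (δQ/Q)² = Σ (nᵢ · δxᵢ/xᵢ)².
  (-1·δb/b)² = (-1×0.0905)² = 0.00820;  (2·δd/d)² = (2×0.109)² = 0.0473
δQ/Q = √(0.0555) = 0.235
Q = 1.74e+05, so δQ = 0.235 × 1.74e+05 = 41000.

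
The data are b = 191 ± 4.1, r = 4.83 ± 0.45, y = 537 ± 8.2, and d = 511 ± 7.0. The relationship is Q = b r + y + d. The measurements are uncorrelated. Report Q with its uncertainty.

1970 ± 88.9

Let p = b·r = 923. δp/p = √((1·δb/b)² + (1·δr/r)²) = √(0.000461 + 0.00868) = 0.0956, so δp = 88.2.
Q = p + y + d: δQ = √(δp² + δy² + δd²) = √(7780 + 67.2 + 49.0) = 88.9
Q = 1970.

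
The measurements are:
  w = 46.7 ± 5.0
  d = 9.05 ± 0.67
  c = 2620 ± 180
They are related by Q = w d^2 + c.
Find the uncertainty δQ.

Let p = w·d^2 = 3820. δp/p = √((1·δw/w)² + (2·δd/d)²) = √(0.0115 + 0.0219) = 0.183, so δp = 699.
Q = p + c: δQ = √(δp² + δc²) = √(4.88e+05 + 32400) = 722

722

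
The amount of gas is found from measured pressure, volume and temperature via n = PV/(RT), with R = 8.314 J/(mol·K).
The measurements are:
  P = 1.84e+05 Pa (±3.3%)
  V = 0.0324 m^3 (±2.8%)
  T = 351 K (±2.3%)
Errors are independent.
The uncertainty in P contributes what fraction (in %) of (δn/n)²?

(δn/n)² = (1·δP/P)² + (1·δV/V)² + (-1·δT/T)²
  P term: (1×0.0330)² = 0.00109
  V term: (1×0.0280)² = 0.000784
  T term: (-1×0.0230)² = 0.000529
Total = 0.00240. Share from P = 0.00109/0.00240 = 0.453.

45.3%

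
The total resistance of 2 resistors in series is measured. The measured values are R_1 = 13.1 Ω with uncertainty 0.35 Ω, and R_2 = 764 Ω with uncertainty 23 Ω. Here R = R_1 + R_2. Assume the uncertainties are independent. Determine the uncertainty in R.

23.0 Ω

For a sum/difference, combine absolute errors in quadrature:
  (δR_1)² = 0.122;  (δR_2)² = 529
δR = √(529) = 23.0 Ω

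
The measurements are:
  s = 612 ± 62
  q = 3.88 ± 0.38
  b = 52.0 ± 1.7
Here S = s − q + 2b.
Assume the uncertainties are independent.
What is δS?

62.1

Sums and differences: (δS)² = Σ (cᵢ δxᵢ)².
  (δs)² = 3840;  (δq)² = 0.144;  (2·δb)² = 11.6
δS = √(3860) = 62.1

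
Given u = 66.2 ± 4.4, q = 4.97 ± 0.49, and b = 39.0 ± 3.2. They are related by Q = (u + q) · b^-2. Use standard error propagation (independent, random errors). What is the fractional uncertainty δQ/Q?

Let w = u + q = 71.2. δw = √(δu² + δq²) = √(19.4 + 0.240) = 4.43, so δw/w = 0.0622.
Q is then a monomial in w, b:
δQ/Q = √((δw/w)² + (-2·δb/b)²) = √(0.00387 + 0.0269) = 0.175

0.175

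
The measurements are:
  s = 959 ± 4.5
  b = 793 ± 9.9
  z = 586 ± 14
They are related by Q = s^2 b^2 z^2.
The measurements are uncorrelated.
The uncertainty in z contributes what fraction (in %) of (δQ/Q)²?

76.2%

(δQ/Q)² = (2·δs/s)² + (2·δb/b)² + (2·δz/z)²
  s term: (2×0.00469)² = 8.81e-05
  b term: (2×0.0125)² = 0.000623
  z term: (2×0.0239)² = 0.00228
Total = 0.00299. Share from z = 0.00228/0.00299 = 0.762.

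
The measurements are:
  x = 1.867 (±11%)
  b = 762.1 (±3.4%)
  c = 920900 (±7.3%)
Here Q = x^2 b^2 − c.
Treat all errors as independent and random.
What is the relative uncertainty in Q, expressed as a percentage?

Let p = x^2·b^2 = 2.024e+06. δp/p = √((2·δx/x)² + (2·δb/b)²) = √(0.0484 + 0.00462) = 0.230, so δp = 4.66e+05.
Q = p − c: δQ = √(δp² + δc²) = √(2.17e+11 + 4.52e+09) = 4.71e+05
Q = 1.104e+06, so δQ/Q = 4.71e+05/1.104e+06 = 0.427.

42.7%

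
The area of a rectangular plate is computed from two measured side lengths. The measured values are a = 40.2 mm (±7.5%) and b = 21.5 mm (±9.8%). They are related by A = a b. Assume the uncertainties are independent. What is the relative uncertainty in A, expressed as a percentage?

Since A is a product/quotient, work with relative uncertainties:
  (1·δa/a)² = (1×0.0750)² = 0.00562;  (1·δb/b)² = (1×0.0980)² = 0.00960
δA/A = √(0.0152) = 0.123

12.3%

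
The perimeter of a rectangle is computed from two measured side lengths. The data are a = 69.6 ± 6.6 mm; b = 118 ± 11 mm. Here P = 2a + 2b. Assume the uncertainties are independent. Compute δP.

Sums and differences: (δP)² = Σ (cᵢ δxᵢ)².
  (2·δa)² = 174;  (2·δb)² = 484
δP = √(658) = 25.7 mm

25.7 mm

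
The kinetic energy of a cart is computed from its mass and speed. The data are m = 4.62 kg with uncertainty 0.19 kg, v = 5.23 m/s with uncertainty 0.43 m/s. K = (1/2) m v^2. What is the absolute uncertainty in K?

10.7 J

For a monomial K ∝ m, v^2, fractional errors add in quadrature:
  (1·δm/m)² = (1×0.0411)² = 0.00169;  (2·δv/v)² = (2×0.0822)² = 0.0270
δK/K = √(0.0287) = 0.170
K = 63.2 J, so δK = 0.170 × 63.2 = 10.7 J.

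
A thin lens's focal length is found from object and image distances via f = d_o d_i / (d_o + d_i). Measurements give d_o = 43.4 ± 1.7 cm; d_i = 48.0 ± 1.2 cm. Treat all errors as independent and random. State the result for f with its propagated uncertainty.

∂f/∂d_o = (d_i/(d_o+d_i))² = 0.276;  ∂f/∂d_i = (d_o/(d_o+d_i))² = 0.225
δf = √((∂f/∂d_o · δd_o)² + (∂f/∂d_i · δd_i)²) = √(0.220 + 0.0732) = 0.541 cm
f = 22.8 cm.

22.8 ± 0.541 cm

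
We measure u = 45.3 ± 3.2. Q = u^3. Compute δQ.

For a monomial Q ∝ u^3, fractional errors add in quadrature:
  (3·δu/u)² = (3×0.0706)² = 0.0449
δQ/Q = √(0.0449) = 0.212
Q = 93000, so δQ = 0.212 × 93000 = 19700.

19700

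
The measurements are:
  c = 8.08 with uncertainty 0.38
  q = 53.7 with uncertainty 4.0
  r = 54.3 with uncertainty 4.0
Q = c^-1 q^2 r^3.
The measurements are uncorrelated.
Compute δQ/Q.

0.271

Products/powers → add relative errors in quadrature, weighted by exponent:
  (-1·δc/c)² = (-1×0.0470)² = 0.00221;  (2·δq/q)² = (2×0.0745)² = 0.0222;  (3·δr/r)² = (3×0.0737)² = 0.0488
δQ/Q = √(0.0732) = 0.271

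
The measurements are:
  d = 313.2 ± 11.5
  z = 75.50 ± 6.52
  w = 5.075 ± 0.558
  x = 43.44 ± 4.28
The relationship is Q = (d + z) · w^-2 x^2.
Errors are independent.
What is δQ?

8460

Let u = d + z = 388.7. δu = √(δd² + δz²) = √(132 + 42.5) = 13.2, so δu/u = 0.0340.
Q is then a monomial in u, w, x:
δQ/Q = √((δu/u)² + (-2·δw/w)² + (2·δx/x)²) = √(0.00116 + 0.0484 + 0.0388) = 0.297
Q = 28480, so δQ = 0.297 × 28480 = 8460.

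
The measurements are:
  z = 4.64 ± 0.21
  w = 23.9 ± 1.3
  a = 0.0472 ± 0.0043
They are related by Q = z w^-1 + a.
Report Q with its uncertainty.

Let p = z·w^-1 = 0.194. δp/p = √((1·δz/z)² + (-1·δw/w)²) = √(0.00205 + 0.00296) = 0.0708, so δp = 0.0137.
Q = p + a: δQ = √(δp² + δa²) = √(0.000189 + 1.85e-05) = 0.0144
Q = 0.241.

0.241 ± 0.0144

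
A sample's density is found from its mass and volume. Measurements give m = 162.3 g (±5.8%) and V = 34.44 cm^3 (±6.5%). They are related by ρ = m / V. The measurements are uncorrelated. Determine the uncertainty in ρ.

0.411 g/cm^3

Products/powers → add relative errors in quadrature, weighted by exponent:
  (1·δm/m)² = (1×0.0580)² = 0.00336;  (-1·δV/V)² = (-1×0.0650)² = 0.00423
δρ/ρ = √(0.00759) = 0.0871
ρ = 4.713 g/cm^3, so δρ = 0.0871 × 4.713 = 0.411 g/cm^3.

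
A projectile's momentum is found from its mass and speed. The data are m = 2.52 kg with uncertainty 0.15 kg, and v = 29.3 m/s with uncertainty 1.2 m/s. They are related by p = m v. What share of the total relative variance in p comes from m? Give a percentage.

(δp/p)² = (1·δm/m)² + (1·δv/v)²
  m term: (1×0.0595)² = 0.00354
  v term: (1×0.0410)² = 0.00168
Total = 0.00522. Share from m = 0.00354/0.00522 = 0.679.

67.9%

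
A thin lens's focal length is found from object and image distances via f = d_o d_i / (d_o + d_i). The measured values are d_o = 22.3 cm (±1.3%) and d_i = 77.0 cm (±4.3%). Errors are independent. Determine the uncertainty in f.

0.241 cm

∂f/∂d_o = (d_i/(d_o+d_i))² = 0.601;  ∂f/∂d_i = (d_o/(d_o+d_i))² = 0.0504
δf = √((∂f/∂d_o · δd_o)² + (∂f/∂d_i · δd_i)²) = √(0.0304 + 0.0279) = 0.241 cm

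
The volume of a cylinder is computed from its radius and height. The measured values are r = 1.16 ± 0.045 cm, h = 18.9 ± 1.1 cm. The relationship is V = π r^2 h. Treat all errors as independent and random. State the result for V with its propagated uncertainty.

79.9 ± 7.75 cm^3

V is a product of powers, so relative uncertainties combine in quadrature:
  (2·δr/r)² = (2×0.0388)² = 0.00602;  (1·δh/h)² = (1×0.0582)² = 0.00339
δV/V = √(0.00941) = 0.0970
V = 79.9 cm^3, so δV = 0.0970 × 79.9 = 7.75 cm^3.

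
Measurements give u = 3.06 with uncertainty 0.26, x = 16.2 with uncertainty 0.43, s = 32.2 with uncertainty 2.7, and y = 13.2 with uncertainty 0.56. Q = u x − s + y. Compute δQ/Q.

Let p = u·x = 49.6. δp/p = √((1·δu/u)² + (1·δx/x)²) = √(0.00722 + 0.000705) = 0.0890, so δp = 4.41.
Q = p − s + y: δQ = √(δp² + δs² + δy²) = √(19.5 + 7.29 + 0.314) = 5.20
Q = 30.6, so δQ/Q = 5.20/30.6 = 0.170.

0.170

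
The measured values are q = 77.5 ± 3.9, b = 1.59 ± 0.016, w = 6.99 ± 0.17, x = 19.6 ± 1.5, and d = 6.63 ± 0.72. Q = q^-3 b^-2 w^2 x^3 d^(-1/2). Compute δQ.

0.0346

Each factor contributes (exponent × relative error)² to (δQ/Q)²:
  (-3·δq/q)² = (-3×0.0503)² = 0.0228;  (-2·δb/b)² = (-2×0.0101)² = 0.000405;  (2·δw/w)² = (2×0.0243)² = 0.00237;  (3·δx/x)² = (3×0.0765)² = 0.0527;  (−½·δd/d)² = (-0.5×0.109)² = 0.00295
δQ/Q = √(0.0812) = 0.285
Q = 0.121, so δQ = 0.285 × 0.121 = 0.0346.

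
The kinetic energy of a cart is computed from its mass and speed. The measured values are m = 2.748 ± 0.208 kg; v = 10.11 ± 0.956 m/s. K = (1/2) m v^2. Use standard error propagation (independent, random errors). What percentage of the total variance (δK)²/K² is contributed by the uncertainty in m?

(δK/K)² = (1·δm/m)² + (2·δv/v)²
  m term: (1×0.0757)² = 0.00573
  v term: (2×0.0946)² = 0.0358
Total = 0.0415. Share from m = 0.00573/0.0415 = 0.138.

13.8%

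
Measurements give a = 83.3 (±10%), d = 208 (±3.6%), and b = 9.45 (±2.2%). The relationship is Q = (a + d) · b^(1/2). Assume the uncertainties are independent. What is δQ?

35.8

Let u = a + d = 291. δu = √(δa² + δd²) = √(69.4 + 56.1) = 11.2, so δu/u = 0.0385.
Q is then a monomial in u, b:
δQ/Q = √((δu/u)² + (½·δb/b)²) = √(0.00148 + 0.000121) = 0.0400
Q = 895, so δQ = 0.0400 × 895 = 35.8.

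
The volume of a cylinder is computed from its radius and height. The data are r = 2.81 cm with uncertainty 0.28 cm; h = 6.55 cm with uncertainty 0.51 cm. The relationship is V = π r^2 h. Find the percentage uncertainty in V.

21.4%

V is a product of powers, so relative uncertainties combine in quadrature:
  (2·δr/r)² = (2×0.0996)² = 0.0397;  (1·δh/h)² = (1×0.0779)² = 0.00606
δV/V = √(0.0458) = 0.214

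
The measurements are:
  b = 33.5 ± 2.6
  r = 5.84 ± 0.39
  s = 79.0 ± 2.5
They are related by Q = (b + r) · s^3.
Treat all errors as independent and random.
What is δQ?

2.25e+06

Let u = b + r = 39.3. δu = √(δb² + δr²) = √(6.76 + 0.152) = 2.63, so δu/u = 0.0668.
Q is then a monomial in u, s:
δQ/Q = √((δu/u)² + (3·δs/s)²) = √(0.00447 + 0.00901) = 0.116
Q = 1.94e+07, so δQ = 0.116 × 1.94e+07 = 2.25e+06.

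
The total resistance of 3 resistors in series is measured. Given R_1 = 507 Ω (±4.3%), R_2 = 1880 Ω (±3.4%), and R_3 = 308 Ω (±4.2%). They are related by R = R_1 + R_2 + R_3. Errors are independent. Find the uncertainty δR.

For a sum/difference, combine absolute errors in quadrature:
  (δR_1)² = 475;  (δR_2)² = 4090;  (δR_3)² = 167
δR = √(4730) = 68.8 Ω

68.8 Ω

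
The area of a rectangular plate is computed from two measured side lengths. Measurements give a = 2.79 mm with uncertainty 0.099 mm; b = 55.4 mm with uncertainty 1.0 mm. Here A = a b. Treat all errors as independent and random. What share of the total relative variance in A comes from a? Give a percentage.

(δA/A)² = (1·δa/a)² + (1·δb/b)²
  a term: (1×0.0355)² = 0.00126
  b term: (1×0.0181)² = 0.000326
Total = 0.00158. Share from a = 0.00126/0.00158 = 0.794.

79.4%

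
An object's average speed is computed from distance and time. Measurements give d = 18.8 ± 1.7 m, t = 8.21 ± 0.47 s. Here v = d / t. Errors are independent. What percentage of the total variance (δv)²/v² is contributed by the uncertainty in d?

71.4%

(δv/v)² = (1·δd/d)² + (-1·δt/t)²
  d term: (1×0.0904)² = 0.00818
  t term: (-1×0.0572)² = 0.00328
Total = 0.0115. Share from d = 0.00818/0.0115 = 0.714.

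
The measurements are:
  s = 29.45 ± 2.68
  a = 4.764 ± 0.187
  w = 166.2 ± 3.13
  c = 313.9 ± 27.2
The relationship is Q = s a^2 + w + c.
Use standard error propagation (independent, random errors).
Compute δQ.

84.9

Let p = s·a^2 = 668.4. δp/p = √((1·δs/s)² + (2·δa/a)²) = √(0.00828 + 0.00616) = 0.120, so δp = 80.3.
Q = p + w + c: δQ = √(δp² + δw² + δc²) = √(6450 + 9.80 + 740) = 84.9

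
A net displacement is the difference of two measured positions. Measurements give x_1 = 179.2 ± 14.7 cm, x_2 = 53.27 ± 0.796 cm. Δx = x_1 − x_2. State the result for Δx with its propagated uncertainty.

125.9 ± 14.7 cm

Sums and differences: (δΔx)² = Σ (cᵢ δxᵢ)².
  (δx_1)² = 216;  (δx_2)² = 0.634
δΔx = √(217) = 14.7 cm
Δx = 125.9 cm.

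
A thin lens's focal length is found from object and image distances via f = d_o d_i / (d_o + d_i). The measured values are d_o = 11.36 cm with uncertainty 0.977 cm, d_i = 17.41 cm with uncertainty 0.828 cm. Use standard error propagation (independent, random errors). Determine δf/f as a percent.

∂f/∂d_o = (d_i/(d_o+d_i))² = 0.366;  ∂f/∂d_i = (d_o/(d_o+d_i))² = 0.156
δf = √((∂f/∂d_o · δd_o)² + (∂f/∂d_i · δd_i)²) = √(0.128 + 0.0167) = 0.380 cm
f = 6.874 cm, so δf/f = 0.380/6.874 = 0.0553.

5.53%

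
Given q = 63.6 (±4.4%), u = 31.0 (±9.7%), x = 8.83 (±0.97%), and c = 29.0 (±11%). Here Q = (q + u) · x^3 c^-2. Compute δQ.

17.5

Let w = q + u = 94.6. δw = √(δq² + δu²) = √(7.83 + 9.04) = 4.11, so δw/w = 0.0434.
Q is then a monomial in w, x, c:
δQ/Q = √((δw/w)² + (3·δx/x)² + (-2·δc/c)²) = √(0.00189 + 0.000847 + 0.0484) = 0.226
Q = 77.4, so δQ = 0.226 × 77.4 = 17.5.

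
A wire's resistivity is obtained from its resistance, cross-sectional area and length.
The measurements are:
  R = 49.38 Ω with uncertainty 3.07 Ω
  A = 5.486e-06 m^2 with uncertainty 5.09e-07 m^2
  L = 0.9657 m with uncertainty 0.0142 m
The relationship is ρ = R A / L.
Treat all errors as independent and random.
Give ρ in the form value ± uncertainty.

Relative error in a monomial: (δρ/ρ)² = Σ (nᵢ · δxᵢ/xᵢ)².
  (1·δR/R)² = (1×0.0622)² = 0.00387;  (1·δA/A)² = (1×0.0928)² = 0.00861;  (-1·δL/L)² = (-1×0.0147)² = 0.000216
δρ/ρ = √(0.0127) = 0.113
ρ = 0.0002805 Ω·m, so δρ = 0.113 × 0.0002805 = 3.16e-05 Ω·m.

(2.805 ± 0.316) × 10^-4 Ω·m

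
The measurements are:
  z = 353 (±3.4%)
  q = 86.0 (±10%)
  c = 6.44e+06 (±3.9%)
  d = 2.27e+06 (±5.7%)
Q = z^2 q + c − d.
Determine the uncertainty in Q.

1.33e+06

Let p = z^2·q = 1.07e+07. δp/p = √((2·δz/z)² + (1·δq/q)²) = √(0.00462 + 0.0100) = 0.121, so δp = 1.3e+06.
Q = p + c − d: δQ = √(δp² + δc² + δd²) = √(1.68e+12 + 6.31e+10 + 1.67e+10) = 1.33e+06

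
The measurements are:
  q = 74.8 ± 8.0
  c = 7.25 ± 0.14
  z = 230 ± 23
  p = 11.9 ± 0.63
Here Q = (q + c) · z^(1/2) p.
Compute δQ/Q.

Let u = q + c = 82.0. δu = √(δq² + δc²) = √(64.0 + 0.0196) = 8.00, so δu/u = 0.0975.
Q is then a monomial in u, z, p:
δQ/Q = √((δu/u)² + (½·δz/z)² + (1·δp/p)²) = √(0.00951 + 0.00250 + 0.00280) = 0.122

0.122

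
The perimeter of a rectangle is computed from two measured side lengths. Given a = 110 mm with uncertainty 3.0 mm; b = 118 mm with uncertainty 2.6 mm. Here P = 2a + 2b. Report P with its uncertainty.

P is a linear combination, so absolute uncertainties add in quadrature:
  (2·δa)² = 36.0;  (2·δb)² = 27.0
δP = √(63.0) = 7.94 mm
P = 456 mm.

456 ± 7.94 mm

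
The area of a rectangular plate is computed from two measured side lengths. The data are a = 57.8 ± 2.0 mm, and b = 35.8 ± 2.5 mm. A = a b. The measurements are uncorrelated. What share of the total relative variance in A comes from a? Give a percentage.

(δA/A)² = (1·δa/a)² + (1·δb/b)²
  a term: (1×0.0346)² = 0.00120
  b term: (1×0.0698)² = 0.00488
Total = 0.00607. Share from a = 0.00120/0.00607 = 0.197.

19.7%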